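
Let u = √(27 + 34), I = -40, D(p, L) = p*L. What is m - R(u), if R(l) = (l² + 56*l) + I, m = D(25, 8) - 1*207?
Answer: -28 - 56*√61 ≈ -465.37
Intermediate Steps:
D(p, L) = L*p
m = -7 (m = 8*25 - 1*207 = 200 - 207 = -7)
u = √61 ≈ 7.8102
R(l) = -40 + l² + 56*l (R(l) = (l² + 56*l) - 40 = -40 + l² + 56*l)
m - R(u) = -7 - (-40 + (√61)² + 56*√61) = -7 - (-40 + 61 + 56*√61) = -7 - (21 + 56*√61) = -7 + (-21 - 56*√61) = -28 - 56*√61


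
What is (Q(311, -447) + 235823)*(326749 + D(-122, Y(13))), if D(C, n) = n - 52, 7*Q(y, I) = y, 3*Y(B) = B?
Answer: 1618222271488/21 ≈ 7.7058e+10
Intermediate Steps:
Y(B) = B/3
Q(y, I) = y/7
D(C, n) = -52 + n
(Q(311, -447) + 235823)*(326749 + D(-122, Y(13))) = ((⅐)*311 + 235823)*(326749 + (-52 + (⅓)*13)) = (311/7 + 235823)*(326749 + (-52 + 13/3)) = 1651072*(326749 - 143/3)/7 = (1651072/7)*(980104/3) = 1618222271488/21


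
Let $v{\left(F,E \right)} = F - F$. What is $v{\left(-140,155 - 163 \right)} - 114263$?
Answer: $-114263$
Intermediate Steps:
$v{\left(F,E \right)} = 0$
$v{\left(-140,155 - 163 \right)} - 114263 = 0 - 114263 = -114263$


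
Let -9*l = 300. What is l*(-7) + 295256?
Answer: 886468/3 ≈ 2.9549e+5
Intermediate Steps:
l = -100/3 (l = -1/9*300 = -100/3 ≈ -33.333)
l*(-7) + 295256 = -100/3*(-7) + 295256 = 700/3 + 295256 = 886468/3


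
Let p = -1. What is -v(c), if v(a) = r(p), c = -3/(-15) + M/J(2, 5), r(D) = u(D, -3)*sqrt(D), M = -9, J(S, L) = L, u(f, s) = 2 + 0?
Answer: -2*I ≈ -2.0*I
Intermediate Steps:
u(f, s) = 2
r(D) = 2*sqrt(D)
c = -8/5 (c = -3/(-15) - 9/5 = -3*(-1/15) - 9*1/5 = 1/5 - 9/5 = -8/5 ≈ -1.6000)
v(a) = 2*I (v(a) = 2*sqrt(-1) = 2*I)
-v(c) = -2*I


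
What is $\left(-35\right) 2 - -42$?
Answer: $-28$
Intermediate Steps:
$\left(-35\right) 2 - -42 = -70 + \left(-1 + 43\right) = -70 + 42 = -28$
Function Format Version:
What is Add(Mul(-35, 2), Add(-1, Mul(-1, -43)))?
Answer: -28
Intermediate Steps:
Add(Mul(-35, 2), Add(-1, Mul(-1, -43))) = Add(-70, Add(-1, 43)) = Add(-70, 42) = -28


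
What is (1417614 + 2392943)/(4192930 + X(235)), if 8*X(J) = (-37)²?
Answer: 30484456/33544809 ≈ 0.90877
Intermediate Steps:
X(J) = 1369/8 (X(J) = (⅛)*(-37)² = (⅛)*1369 = 1369/8)
(1417614 + 2392943)/(4192930 + X(235)) = (1417614 + 2392943)/(4192930 + 1369/8) = 3810557/(33544809/8) = 3810557*(8/33544809) = 30484456/33544809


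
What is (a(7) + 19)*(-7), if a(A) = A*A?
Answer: -476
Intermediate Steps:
a(A) = A²
(a(7) + 19)*(-7) = (7² + 19)*(-7) = (49 + 19)*(-7) = 68*(-7) = -476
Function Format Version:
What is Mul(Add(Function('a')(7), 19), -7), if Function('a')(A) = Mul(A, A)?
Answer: -476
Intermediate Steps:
Function('a')(A) = Pow(A, 2)
Mul(Add(Function('a')(7), 19), -7) = Mul(Add(Pow(7, 2), 19), -7) = Mul(Add(49, 19), -7) = Mul(68, -7) = -476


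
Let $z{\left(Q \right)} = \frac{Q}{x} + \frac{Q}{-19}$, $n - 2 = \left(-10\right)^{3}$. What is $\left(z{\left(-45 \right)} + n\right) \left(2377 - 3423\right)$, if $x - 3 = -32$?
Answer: $\frac{572933948}{551} \approx 1.0398 \cdot 10^{6}$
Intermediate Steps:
$x = -29$ ($x = 3 - 32 = -29$)
$n = -998$ ($n = 2 + \left(-10\right)^{3} = 2 - 1000 = -998$)
$z{\left(Q \right)} = - \frac{48 Q}{551}$ ($z{\left(Q \right)} = \frac{Q}{-29} + \frac{Q}{-19} = Q \left(- \frac{1}{29}\right) + Q \left(- \frac{1}{19}\right) = - \frac{Q}{29} - \frac{Q}{19} = - \frac{48 Q}{551}$)
$\left(z{\left(-45 \right)} + n\right) \left(2377 - 3423\right) = \left(\left(- \frac{48}{551}\right) \left(-45\right) - 998\right) \left(2377 - 3423\right) = \left(\frac{2160}{551} - 998\right) \left(-1046\right) = \left(- \frac{547738}{551}\right) \left(-1046\right) = \frac{572933948}{551}$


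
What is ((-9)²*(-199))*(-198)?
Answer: 3191562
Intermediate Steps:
((-9)²*(-199))*(-198) = (81*(-199))*(-198) = -16119*(-198) = 3191562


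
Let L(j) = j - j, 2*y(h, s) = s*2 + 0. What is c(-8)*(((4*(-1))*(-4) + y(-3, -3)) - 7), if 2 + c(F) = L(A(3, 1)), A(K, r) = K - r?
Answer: -12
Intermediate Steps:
y(h, s) = s (y(h, s) = (s*2 + 0)/2 = (2*s + 0)/2 = (2*s)/2 = s)
L(j) = 0
c(F) = -2 (c(F) = -2 + 0 = -2)
c(-8)*(((4*(-1))*(-4) + y(-3, -3)) - 7) = -2*(((4*(-1))*(-4) - 3) - 7) = -2*((-4*(-4) - 3) - 7) = -2*((16 - 3) - 7) = -2*(13 - 7) = -2*6 = -12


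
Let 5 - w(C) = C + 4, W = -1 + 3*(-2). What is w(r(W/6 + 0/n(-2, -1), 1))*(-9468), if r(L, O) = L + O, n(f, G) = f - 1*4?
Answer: -11046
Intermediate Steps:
W = -7 (W = -1 - 6 = -7)
n(f, G) = -4 + f (n(f, G) = f - 4 = -4 + f)
w(C) = 1 - C (w(C) = 5 - (C + 4) = 5 - (4 + C) = 5 + (-4 - C) = 1 - C)
w(r(W/6 + 0/n(-2, -1), 1))*(-9468) = (1 - ((-7/6 + 0/(-4 - 2)) + 1))*(-9468) = (1 - ((-7*⅙ + 0/(-6)) + 1))*(-9468) = (1 - ((-7/6 + 0*(-⅙)) + 1))*(-9468) = (1 - ((-7/6 + 0) + 1))*(-9468) = (1 - (-7/6 + 1))*(-9468) = (1 - 1*(-⅙))*(-9468) = (1 + ⅙)*(-9468) = (7/6)*(-9468) = -11046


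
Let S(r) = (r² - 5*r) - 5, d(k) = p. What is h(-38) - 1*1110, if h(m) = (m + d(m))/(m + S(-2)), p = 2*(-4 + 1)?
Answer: -32146/29 ≈ -1108.5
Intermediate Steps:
p = -6 (p = 2*(-3) = -6)
d(k) = -6
S(r) = -5 + r² - 5*r
h(m) = (-6 + m)/(9 + m) (h(m) = (m - 6)/(m + (-5 + (-2)² - 5*(-2))) = (-6 + m)/(m + (-5 + 4 + 10)) = (-6 + m)/(m + 9) = (-6 + m)/(9 + m))
h(-38) - 1*1110 = (-6 - 38)/(9 - 38) - 1*1110 = -44/(-29) - 1110 = -1/29*(-44) - 1110 = 44/29 - 1110 = -32146/29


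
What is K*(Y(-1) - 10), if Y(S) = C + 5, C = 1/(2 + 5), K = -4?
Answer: 136/7 ≈ 19.429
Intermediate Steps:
C = 1/7 ≈ 0.14286
Y(S) = 36/7 (Y(S) = 1/7 + 5 = 36/7)
K*(Y(-1) - 10) = -4*(36/7 - 10) = -4*(-34/7) = 136/7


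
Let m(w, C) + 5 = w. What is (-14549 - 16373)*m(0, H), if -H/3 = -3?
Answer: 154610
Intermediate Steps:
H = 9 (H = -3*(-3) = 9)
m(w, C) = -5 + w
(-14549 - 16373)*m(0, H) = (-14549 - 16373)*(-5 + 0) = -30922*(-5) = 154610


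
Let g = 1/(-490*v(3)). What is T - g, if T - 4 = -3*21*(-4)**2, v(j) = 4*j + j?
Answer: -7379399/7350 ≈ -1004.0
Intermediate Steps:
v(j) = 5*j
T = -1004 (T = 4 - 3*21*(-4)**2 = 4 - 63*16 = 4 - 1008 = -1004)
g = -1/7350 (g = 1/(-2450*3) = 1/(-490*15) = 1/(-7350) = -1/7350 ≈ -0.00013605)
T - g = -1004 - 1*(-1/7350) = -1004 + 1/7350 = -7379399/7350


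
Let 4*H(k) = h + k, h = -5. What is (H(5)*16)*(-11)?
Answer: 0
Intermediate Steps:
H(k) = -5/4 + k/4 (H(k) = (-5 + k)/4 = -5/4 + k/4)
(H(5)*16)*(-11) = ((-5/4 + (¼)*5)*16)*(-11) = ((-5/4 + 5/4)*16)*(-11) = (0*16)*(-11) = 0*(-11) = 0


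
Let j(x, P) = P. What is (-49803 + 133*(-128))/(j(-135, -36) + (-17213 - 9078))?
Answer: 66827/26327 ≈ 2.5383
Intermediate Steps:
(-49803 + 133*(-128))/(j(-135, -36) + (-17213 - 9078)) = (-49803 + 133*(-128))/(-36 + (-17213 - 9078)) = (-49803 - 17024)/(-36 - 26291) = -66827/(-26327) = -66827*(-1/26327) = 66827/26327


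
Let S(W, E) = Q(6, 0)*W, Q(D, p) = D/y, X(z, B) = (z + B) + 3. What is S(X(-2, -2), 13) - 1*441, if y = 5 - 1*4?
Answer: -447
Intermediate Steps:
X(z, B) = 3 + B + z (X(z, B) = (B + z) + 3 = 3 + B + z)
y = 1 (y = 5 - 4 = 1)
Q(D, p) = D (Q(D, p) = D/1 = D*1 = D)
S(W, E) = 6*W
S(X(-2, -2), 13) - 1*441 = 6*(3 - 2 - 2) - 1*441 = 6*(-1) - 441 = -6 - 441 = -447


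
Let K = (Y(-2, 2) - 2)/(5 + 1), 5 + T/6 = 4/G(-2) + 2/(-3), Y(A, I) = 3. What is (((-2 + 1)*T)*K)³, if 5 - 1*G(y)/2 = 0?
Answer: 493039/3375 ≈ 146.09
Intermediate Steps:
G(y) = 10 (G(y) = 10 - 2*0 = 10 + 0 = 10)
T = -158/5 (T = -30 + 6*(4/10 + 2/(-3)) = -30 + 6*(4*(⅒) + 2*(-⅓)) = -30 + 6*(⅖ - ⅔) = -30 + 6*(-4/15) = -30 - 8/5 = -158/5 ≈ -31.600)
K = ⅙ (K = (3 - 2)/(5 + 1) = 1/6 = 1*(⅙) = ⅙ ≈ 0.16667)
(((-2 + 1)*T)*K)³ = (((-2 + 1)*(-158/5))*(⅙))³ = (-1*(-158/5)*(⅙))³ = ((158/5)*(⅙))³ = (79/15)³ = 493039/3375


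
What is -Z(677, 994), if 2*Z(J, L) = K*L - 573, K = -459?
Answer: 456819/2 ≈ 2.2841e+5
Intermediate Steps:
Z(J, L) = -573/2 - 459*L/2 (Z(J, L) = (-459*L - 573)/2 = (-573 - 459*L)/2 = -573/2 - 459*L/2)
-Z(677, 994) = -(-573/2 - 459/2*994) = -(-573/2 - 228123) = -1*(-456819/2) = 456819/2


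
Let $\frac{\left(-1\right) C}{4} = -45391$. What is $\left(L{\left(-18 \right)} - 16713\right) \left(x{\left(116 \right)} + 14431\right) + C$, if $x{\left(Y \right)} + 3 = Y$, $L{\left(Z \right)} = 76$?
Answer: $-241786964$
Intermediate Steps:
$C = 181564$ ($C = \left(-4\right) \left(-45391\right) = 181564$)
$x{\left(Y \right)} = -3 + Y$
$\left(L{\left(-18 \right)} - 16713\right) \left(x{\left(116 \right)} + 14431\right) + C = \left(76 - 16713\right) \left(\left(-3 + 116\right) + 14431\right) + 181564 = - 16637 \left(113 + 14431\right) + 181564 = \left(-16637\right) 14544 + 181564 = -241968528 + 181564 = -241786964$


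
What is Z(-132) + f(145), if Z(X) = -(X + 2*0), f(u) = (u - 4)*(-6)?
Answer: -714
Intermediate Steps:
f(u) = 24 - 6*u (f(u) = (-4 + u)*(-6) = 24 - 6*u)
Z(X) = -X (Z(X) = -(X + 0) = -X)
Z(-132) + f(145) = -1*(-132) + (24 - 6*145) = 132 + (24 - 870) = 132 - 846 = -714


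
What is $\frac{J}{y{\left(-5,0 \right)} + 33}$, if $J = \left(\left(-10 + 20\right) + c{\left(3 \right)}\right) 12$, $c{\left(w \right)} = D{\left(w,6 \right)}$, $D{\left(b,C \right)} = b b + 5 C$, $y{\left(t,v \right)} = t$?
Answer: $21$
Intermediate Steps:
$D{\left(b,C \right)} = b^{2} + 5 C$
$c{\left(w \right)} = 30 + w^{2}$ ($c{\left(w \right)} = w^{2} + 5 \cdot 6 = w^{2} + 30 = 30 + w^{2}$)
$J = 588$ ($J = \left(\left(-10 + 20\right) + \left(30 + 3^{2}\right)\right) 12 = \left(10 + \left(30 + 9\right)\right) 12 = \left(10 + 39\right) 12 = 49 \cdot 12 = 588$)
$\frac{J}{y{\left(-5,0 \right)} + 33} = \frac{588}{-5 + 33} = \frac{588}{28} = 588 \cdot \frac{1}{28} = 21$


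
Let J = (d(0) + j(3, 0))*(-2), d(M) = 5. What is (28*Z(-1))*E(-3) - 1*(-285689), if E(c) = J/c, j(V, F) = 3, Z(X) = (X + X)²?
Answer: 858859/3 ≈ 2.8629e+5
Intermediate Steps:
Z(X) = 4*X² (Z(X) = (2*X)² = 4*X²)
J = -16 (J = (5 + 3)*(-2) = 8*(-2) = -16)
E(c) = -16/c
(28*Z(-1))*E(-3) - 1*(-285689) = (28*(4*(-1)²))*(-16/(-3)) - 1*(-285689) = (28*(4*1))*(-16*(-⅓)) + 285689 = (28*4)*(16/3) + 285689 = 112*(16/3) + 285689 = 1792/3 + 285689 = 858859/3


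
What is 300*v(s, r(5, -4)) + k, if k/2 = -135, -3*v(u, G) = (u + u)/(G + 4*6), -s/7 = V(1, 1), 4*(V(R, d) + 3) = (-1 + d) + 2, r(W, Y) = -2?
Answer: -4720/11 ≈ -429.09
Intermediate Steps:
V(R, d) = -11/4 + d/4 (V(R, d) = -3 + ((-1 + d) + 2)/4 = -3 + (1 + d)/4 = -3 + (1/4 + d/4) = -11/4 + d/4)
s = 35/2 (s = -7*(-11/4 + (1/4)*1) = -7*(-11/4 + 1/4) = -7*(-5/2) = 35/2 ≈ 17.500)
v(u, G) = -2*u/(3*(24 + G)) (v(u, G) = -(u + u)/(3*(G + 4*6)) = -2*u/(3*(G + 24)) = -2*u/(3*(24 + G)))
k = -270 (k = 2*(-135) = -270)
300*v(s, r(5, -4)) + k = 300*(-2*35/2/(72 + 3*(-2))) - 270 = 300*(-2*35/2/(72 - 6)) - 270 = 300*(-2*35/2/66) - 270 = 300*(-2*35/2*1/66) - 270 = 300*(-35/66) - 270 = -1750/11 - 270 = -4720/11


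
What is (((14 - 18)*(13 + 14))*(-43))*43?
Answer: 199692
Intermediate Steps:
(((14 - 18)*(13 + 14))*(-43))*43 = (-4*27*(-43))*43 = -108*(-43)*43 = 4644*43 = 199692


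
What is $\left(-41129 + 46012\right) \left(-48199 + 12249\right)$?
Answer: $-175543850$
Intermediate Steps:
$\left(-41129 + 46012\right) \left(-48199 + 12249\right) = 4883 \left(-35950\right) = -175543850$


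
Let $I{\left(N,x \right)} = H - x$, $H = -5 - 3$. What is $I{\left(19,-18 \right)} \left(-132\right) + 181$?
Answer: $-1139$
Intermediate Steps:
$H = -8$
$I{\left(N,x \right)} = -8 - x$
$I{\left(19,-18 \right)} \left(-132\right) + 181 = \left(-8 - -18\right) \left(-132\right) + 181 = \left(-8 + 18\right) \left(-132\right) + 181 = 10 \left(-132\right) + 181 = -1320 + 181 = -1139$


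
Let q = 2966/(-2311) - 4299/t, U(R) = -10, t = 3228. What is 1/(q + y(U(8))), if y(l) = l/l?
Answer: -2486636/4016443 ≈ -0.61911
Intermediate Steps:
y(l) = 1
q = -6503079/2486636 (q = 2966/(-2311) - 4299/3228 = 2966*(-1/2311) - 4299*1/3228 = -2966/2311 - 1433/1076 = -6503079/2486636 ≈ -2.6152)
1/(q + y(U(8))) = 1/(-6503079/2486636 + 1) = 1/(-4016443/2486636) = -2486636/4016443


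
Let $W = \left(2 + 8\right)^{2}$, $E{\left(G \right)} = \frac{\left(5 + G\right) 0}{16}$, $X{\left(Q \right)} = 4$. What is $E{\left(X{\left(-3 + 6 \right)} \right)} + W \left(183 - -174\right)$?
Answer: $35700$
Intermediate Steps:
$E{\left(G \right)} = 0$ ($E{\left(G \right)} = 0 \cdot \frac{1}{16} = 0$)
$W = 100$ ($W = 10^{2} = 100$)
$E{\left(X{\left(-3 + 6 \right)} \right)} + W \left(183 - -174\right) = 0 + 100 \left(183 - -174\right) = 0 + 100 \left(183 + 174\right) = 0 + 100 \cdot 357 = 0 + 35700 = 35700$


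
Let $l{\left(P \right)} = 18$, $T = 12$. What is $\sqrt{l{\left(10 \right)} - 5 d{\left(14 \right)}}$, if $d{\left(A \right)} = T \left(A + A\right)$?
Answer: $i \sqrt{1662} \approx 40.768 i$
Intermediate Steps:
$d{\left(A \right)} = 24 A$ ($d{\left(A \right)} = 12 \left(A + A\right) = 12 \cdot 2 A = 24 A$)
$\sqrt{l{\left(10 \right)} - 5 d{\left(14 \right)}} = \sqrt{18 - 5 \cdot 24 \cdot 14} = \sqrt{18 - 1680} = \sqrt{-1662} = i \sqrt{1662}$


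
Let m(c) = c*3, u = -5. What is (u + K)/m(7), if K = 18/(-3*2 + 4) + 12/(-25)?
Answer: -362/525 ≈ -0.68952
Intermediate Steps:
K = -237/25 (K = 18/(-6 + 4) + 12*(-1/25) = 18/(-2) - 12/25 = 18*(-1/2) - 12/25 = -9 - 12/25 = -237/25 ≈ -9.4800)
m(c) = 3*c
(u + K)/m(7) = (-5 - 237/25)/((3*7)) = -362/25/21 = -362/25*1/21 = -362/525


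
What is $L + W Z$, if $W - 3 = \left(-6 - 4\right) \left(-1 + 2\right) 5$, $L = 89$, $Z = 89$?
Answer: $-4094$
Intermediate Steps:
$W = -47$ ($W = 3 + \left(-6 - 4\right) \left(-1 + 2\right) 5 = 3 - 10 \cdot 1 \cdot 5 = 3 - 50 = -47$)
$L + W Z = 89 - 4183 = -4094$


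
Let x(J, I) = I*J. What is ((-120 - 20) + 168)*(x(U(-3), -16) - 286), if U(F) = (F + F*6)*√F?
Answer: -8008 + 9408*I*√3 ≈ -8008.0 + 16295.0*I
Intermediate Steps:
U(F) = 7*F^(3/2) (U(F) = (F + 6*F)*√F = (7*F)*√F = 7*F^(3/2))
((-120 - 20) + 168)*(x(U(-3), -16) - 286) = ((-120 - 20) + 168)*(-112*(-3)^(3/2) - 286) = (-140 + 168)*(-112*(-3*I*√3) - 286) = 28*(-(-336)*I*√3 - 286) = 28*(336*I*√3 - 286) = 28*(-286 + 336*I*√3) = -8008 + 9408*I*√3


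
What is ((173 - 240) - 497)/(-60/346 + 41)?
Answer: -97572/7063 ≈ -13.815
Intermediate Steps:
((173 - 240) - 497)/(-60/346 + 41) = (-67 - 497)/(-60*1/346 + 41) = -564/(-30/173 + 41) = -564/7063/173 = -564*173/7063 = -97572/7063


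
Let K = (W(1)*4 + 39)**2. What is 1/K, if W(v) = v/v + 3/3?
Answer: 1/2209 ≈ 0.00045269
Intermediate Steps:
W(v) = 2 (W(v) = 1 + 3*(1/3) = 1 + 1 = 2)
K = 2209 (K = (2*4 + 39)**2 = (8 + 39)**2 = 47**2 = 2209)
1/K = 1/2209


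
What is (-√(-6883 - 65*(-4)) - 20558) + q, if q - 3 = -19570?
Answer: -40125 - I*√6623 ≈ -40125.0 - 81.382*I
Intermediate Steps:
q = -19567 (q = 3 - 19570 = -19567)
(-√(-6883 - 65*(-4)) - 20558) + q = (-√(-6883 - 65*(-4)) - 20558) - 19567 = (-√(-6883 + 260) - 20558) - 19567 = (-√(-6623) - 20558) - 19567 = (-I*√6623 - 20558) - 19567 = (-20558 - I*√6623) - 19567 = -40125 - I*√6623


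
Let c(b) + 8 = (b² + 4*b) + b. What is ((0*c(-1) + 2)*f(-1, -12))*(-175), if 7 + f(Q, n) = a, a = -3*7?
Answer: 9800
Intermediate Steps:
c(b) = -8 + b² + 5*b (c(b) = -8 + ((b² + 4*b) + b) = -8 + (b² + 5*b) = -8 + b² + 5*b)
a = -21
f(Q, n) = -28 (f(Q, n) = -7 - 21 = -28)
((0*c(-1) + 2)*f(-1, -12))*(-175) = ((0*(-8 + (-1)² + 5*(-1)) + 2)*(-28))*(-175) = ((0*(-8 + 1 - 5) + 2)*(-28))*(-175) = ((0*(-12) + 2)*(-28))*(-175) = ((0 + 2)*(-28))*(-175) = (2*(-28))*(-175) = -56*(-175) = 9800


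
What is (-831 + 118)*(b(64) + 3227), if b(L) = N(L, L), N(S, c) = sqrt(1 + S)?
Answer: -2300851 - 713*sqrt(65) ≈ -2.3066e+6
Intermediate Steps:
b(L) = sqrt(1 + L)
(-831 + 118)*(b(64) + 3227) = (-831 + 118)*(sqrt(1 + 64) + 3227) = -713*(sqrt(65) + 3227) = -713*(3227 + sqrt(65)) = -2300851 - 713*sqrt(65)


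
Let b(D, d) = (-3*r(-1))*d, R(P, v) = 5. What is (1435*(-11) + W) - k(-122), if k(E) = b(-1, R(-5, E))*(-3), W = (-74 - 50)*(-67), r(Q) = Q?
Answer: -7432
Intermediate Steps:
W = 8308 (W = -124*(-67) = 8308)
b(D, d) = 3*d (b(D, d) = (-3*(-1))*d = 3*d)
k(E) = -45 (k(E) = (3*5)*(-3) = 15*(-3) = -45)
(1435*(-11) + W) - k(-122) = (1435*(-11) + 8308) - 1*(-45) = (-15785 + 8308) + 45 = -7477 + 45 = -7432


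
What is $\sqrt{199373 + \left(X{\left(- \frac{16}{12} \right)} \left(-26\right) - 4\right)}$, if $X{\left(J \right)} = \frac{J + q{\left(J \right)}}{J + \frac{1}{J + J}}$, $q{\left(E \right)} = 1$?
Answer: $\frac{\sqrt{335130761}}{41} \approx 446.5$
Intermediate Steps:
$X{\left(J \right)} = \frac{1 + J}{J + \frac{1}{2 J}}$ ($X{\left(J \right)} = \frac{J + 1}{J + \frac{1}{J + J}} = \frac{1 + J}{J + \frac{1}{2 J}}$)
$\sqrt{199373 + \left(X{\left(- \frac{16}{12} \right)} \left(-26\right) - 4\right)} = \sqrt{199373 + \left(\frac{2 \left(- \frac{16}{12}\right) \left(1 - \frac{16}{12}\right)}{1 + 2 \left(- \frac{16}{12}\right)^{2}} \left(-26\right) - 4\right)} = \sqrt{199373 + \left(\frac{2 \left(\left(-16\right) \frac{1}{12}\right) \left(1 - \frac{4}{3}\right)}{1 + 2 \left(\left(-16\right) \frac{1}{12}\right)^{2}} \left(-26\right) - 4\right)} = \sqrt{199373 + \left(2 \left(- \frac{4}{3}\right) \frac{1}{1 + 2 \left(- \frac{4}{3}\right)^{2}} \left(1 - \frac{4}{3}\right) \left(-26\right) - 4\right)} = \sqrt{199373 + \left(2 \left(- \frac{4}{3}\right) \frac{1}{1 + 2 \cdot \frac{16}{9}} \left(- \frac{1}{3}\right) \left(-26\right) - 4\right)} = \sqrt{199373 + \left(2 \left(- \frac{4}{3}\right) \frac{1}{1 + \frac{32}{9}} \left(- \frac{1}{3}\right) \left(-26\right) - 4\right)} = \sqrt{199373 + \left(2 \left(- \frac{4}{3}\right) \frac{1}{\frac{41}{9}} \left(- \frac{1}{3}\right) \left(-26\right) - 4\right)} = \sqrt{199373 + \left(2 \left(- \frac{4}{3}\right) \frac{9}{41} \left(- \frac{1}{3}\right) \left(-26\right) - 4\right)} = \sqrt{199373 + \left(\frac{8}{41} \left(-26\right) - 4\right)} = \sqrt{199373 - \frac{372}{41}} = \sqrt{\frac{8173921}{41}} = \frac{\sqrt{335130761}}{41}$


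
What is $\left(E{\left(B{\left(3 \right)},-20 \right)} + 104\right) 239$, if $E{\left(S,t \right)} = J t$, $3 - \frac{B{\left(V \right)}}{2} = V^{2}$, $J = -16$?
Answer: $101336$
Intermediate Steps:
$B{\left(V \right)} = 6 - 2 V^{2}$
$E{\left(S,t \right)} = - 16 t$
$\left(E{\left(B{\left(3 \right)},-20 \right)} + 104\right) 239 = \left(\left(-16\right) \left(-20\right) + 104\right) 239 = \left(320 + 104\right) 239 = 424 \cdot 239 = 101336$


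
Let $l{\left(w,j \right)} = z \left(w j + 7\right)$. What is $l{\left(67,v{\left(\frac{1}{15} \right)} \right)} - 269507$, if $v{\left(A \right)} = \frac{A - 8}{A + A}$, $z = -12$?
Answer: $-221753$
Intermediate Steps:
$v{\left(A \right)} = \frac{-8 + A}{2 A}$
$l{\left(w,j \right)} = -84 - 12 j w$ ($l{\left(w,j \right)} = - 12 \left(w j + 7\right) = - 12 \left(j w + 7\right) = - 12 \left(7 + j w\right) = -84 - 12 j w$)
$l{\left(67,v{\left(\frac{1}{15} \right)} \right)} - 269507 = \left(-84 - 12 \frac{-8 + \frac{1}{15}}{2 \cdot \frac{1}{15}} \cdot 67\right) - 269507 = \left(-84 - 12 \frac{\frac{1}{\frac{1}{15}} \left(-8 + \frac{1}{15}\right)}{2} \cdot 67\right) - 269507 = \left(-84 - 12 \cdot \frac{1}{2} \cdot 15 \left(- \frac{119}{15}\right) 67\right) - 269507 = \left(-84 - \left(-714\right) 67\right) - 269507 = \left(-84 + 47838\right) - 269507 = 47754 - 269507 = -221753$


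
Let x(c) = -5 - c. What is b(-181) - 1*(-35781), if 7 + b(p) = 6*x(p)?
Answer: 36830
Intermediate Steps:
b(p) = -37 - 6*p (b(p) = -7 + 6*(-5 - p) = -7 + (-30 - 6*p) = -37 - 6*p)
b(-181) - 1*(-35781) = (-37 - 6*(-181)) - 1*(-35781) = (-37 + 1086) + 35781 = 1049 + 35781 = 36830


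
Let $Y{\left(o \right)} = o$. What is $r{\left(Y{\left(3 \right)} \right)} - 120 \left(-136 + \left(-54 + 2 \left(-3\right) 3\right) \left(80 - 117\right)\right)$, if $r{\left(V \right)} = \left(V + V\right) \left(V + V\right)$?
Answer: $-303324$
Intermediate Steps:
$r{\left(V \right)} = 4 V^{2}$ ($r{\left(V \right)} = 2 V 2 V = 4 V^{2}$)
$r{\left(Y{\left(3 \right)} \right)} - 120 \left(-136 + \left(-54 + 2 \left(-3\right) 3\right) \left(80 - 117\right)\right) = 4 \cdot 3^{2} - 120 \left(-136 + \left(-54 + 2 \left(-3\right) 3\right) \left(80 - 117\right)\right) = 4 \cdot 9 - 120 \left(-136 + \left(-54 - 18\right) \left(-37\right)\right) = 36 - 120 \left(-136 + \left(-54 - 18\right) \left(-37\right)\right) = 36 - 120 \left(-136 - -2664\right) = 36 - 120 \left(-136 + 2664\right) = 36 - 303360 = -303324$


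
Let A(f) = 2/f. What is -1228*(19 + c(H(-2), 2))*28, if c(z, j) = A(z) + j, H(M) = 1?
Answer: -790832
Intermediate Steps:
c(z, j) = j + 2/z (c(z, j) = 2/z + j = j + 2/z)
-1228*(19 + c(H(-2), 2))*28 = -1228*(19 + (2 + 2/1))*28 = -1228*(19 + (2 + 2*1))*28 = -1228*(19 + (2 + 2))*28 = -1228*(19 + 4)*28 = -28244*28 = -1228*644 = -790832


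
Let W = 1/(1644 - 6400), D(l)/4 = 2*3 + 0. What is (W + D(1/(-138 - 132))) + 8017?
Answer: 38242995/4756 ≈ 8041.0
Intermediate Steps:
D(l) = 24 (D(l) = 4*(2*3 + 0) = 4*(6 + 0) = 4*6 = 24)
W = -1/4756 (W = 1/(-4756) = -1/4756 ≈ -0.00021026)
(W + D(1/(-138 - 132))) + 8017 = (-1/4756 + 24) + 8017 = 114143/4756 + 8017 = 38242995/4756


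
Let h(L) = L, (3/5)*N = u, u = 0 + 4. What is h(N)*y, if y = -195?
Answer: -1300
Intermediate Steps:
u = 4
N = 20/3 (N = (5/3)*4 = 20/3 ≈ 6.6667)
h(N)*y = (20/3)*(-195) = -1300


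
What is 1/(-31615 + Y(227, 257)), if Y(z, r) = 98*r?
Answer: -1/6429 ≈ -0.00015555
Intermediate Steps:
1/(-31615 + Y(227, 257)) = 1/(-31615 + 98*257) = 1/(-31615 + 25186) = 1/(-6429) = -1/6429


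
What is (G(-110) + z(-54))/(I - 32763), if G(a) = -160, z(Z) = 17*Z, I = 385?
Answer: 539/16189 ≈ 0.033294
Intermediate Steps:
(G(-110) + z(-54))/(I - 32763) = (-160 + 17*(-54))/(385 - 32763) = (-160 - 918)/(-32378) = -1078*(-1/32378) = 539/16189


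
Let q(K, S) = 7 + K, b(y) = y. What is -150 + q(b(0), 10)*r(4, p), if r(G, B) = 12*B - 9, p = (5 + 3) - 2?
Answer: 291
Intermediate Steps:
p = 6 (p = 8 - 2 = 6)
r(G, B) = -9 + 12*B
-150 + q(b(0), 10)*r(4, p) = -150 + (7 + 0)*(-9 + 12*6) = -150 + 7*(-9 + 72) = -150 + 7*63 = -150 + 441 = 291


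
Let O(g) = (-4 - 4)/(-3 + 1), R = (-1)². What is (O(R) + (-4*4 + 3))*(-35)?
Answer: 315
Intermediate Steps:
R = 1
O(g) = 4 (O(g) = -8/(-2) = -8*(-½) = 4)
(O(R) + (-4*4 + 3))*(-35) = (4 + (-4*4 + 3))*(-35) = (4 + (-16 + 3))*(-35) = (4 - 13)*(-35) = -9*(-35) = 315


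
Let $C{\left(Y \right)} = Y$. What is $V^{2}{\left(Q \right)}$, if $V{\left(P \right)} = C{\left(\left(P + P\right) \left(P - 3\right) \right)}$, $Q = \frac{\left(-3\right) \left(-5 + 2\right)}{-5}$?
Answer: $\frac{186624}{625} \approx 298.6$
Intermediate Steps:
$Q = - \frac{9}{5}$ ($Q = \left(-3\right) \left(-3\right) \left(- \frac{1}{5}\right) = 9 \left(- \frac{1}{5}\right) = - \frac{9}{5} \approx -1.8$)
$V{\left(P \right)} = 2 P \left(-3 + P\right)$ ($V{\left(P \right)} = \left(P + P\right) \left(P - 3\right) = 2 P \left(-3 + P\right)$)
$V^{2}{\left(Q \right)} = \left(2 \left(- \frac{9}{5}\right) \left(-3 - \frac{9}{5}\right)\right)^{2} = \left(2 \left(- \frac{9}{5}\right) \left(- \frac{24}{5}\right)\right)^{2} = \left(\frac{432}{25}\right)^{2} = \frac{186624}{625}$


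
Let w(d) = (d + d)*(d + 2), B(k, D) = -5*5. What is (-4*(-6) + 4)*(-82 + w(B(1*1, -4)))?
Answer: 29904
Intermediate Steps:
B(k, D) = -25
w(d) = 2*d*(2 + d) (w(d) = (2*d)*(2 + d) = 2*d*(2 + d))
(-4*(-6) + 4)*(-82 + w(B(1*1, -4))) = (-4*(-6) + 4)*(-82 + 2*(-25)*(2 - 25)) = (24 + 4)*(-82 + 2*(-25)*(-23)) = 28*(-82 + 1150) = 28*1068 = 29904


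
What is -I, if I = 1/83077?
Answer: -1/83077 ≈ -1.2037e-5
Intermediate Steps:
I = 1/83077 ≈ 1.2037e-5
-I = -1*1/83077 = -1/83077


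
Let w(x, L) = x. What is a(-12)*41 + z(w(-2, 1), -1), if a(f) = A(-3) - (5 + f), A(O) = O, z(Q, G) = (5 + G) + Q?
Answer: 166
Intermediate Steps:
z(Q, G) = 5 + G + Q
a(f) = -8 - f (a(f) = -3 - (5 + f) = -3 + (-5 - f) = -8 - f)
a(-12)*41 + z(w(-2, 1), -1) = (-8 - 1*(-12))*41 + (5 - 1 - 2) = (-8 + 12)*41 + 2 = 4*41 + 2 = 164 + 2 = 166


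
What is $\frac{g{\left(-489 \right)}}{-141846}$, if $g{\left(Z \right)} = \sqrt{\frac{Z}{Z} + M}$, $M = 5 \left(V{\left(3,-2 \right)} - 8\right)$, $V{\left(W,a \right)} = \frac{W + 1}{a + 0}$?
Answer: $- \frac{7 i}{141846} \approx - 4.9349 \cdot 10^{-5} i$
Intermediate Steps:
$V{\left(W,a \right)} = \frac{1 + W}{a}$
$M = -50$ ($M = 5 \left(\frac{1 + 3}{-2} - 8\right) = 5 \left(\left(- \frac{1}{2}\right) 4 - 8\right) = 5 \left(-2 - 8\right) = 5 \left(-10\right) = -50$)
$g{\left(Z \right)} = 7 i$ ($g{\left(Z \right)} = \sqrt{\frac{Z}{Z} - 50} = \sqrt{1 - 50} = \sqrt{-49} = 7 i$)
$\frac{g{\left(-489 \right)}}{-141846} = \frac{7 i}{-141846} = 7 i \left(- \frac{1}{141846}\right) = - \frac{7 i}{141846}$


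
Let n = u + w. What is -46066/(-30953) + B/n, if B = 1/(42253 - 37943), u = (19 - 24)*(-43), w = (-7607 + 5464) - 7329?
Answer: 1837926035267/1234952579510 ≈ 1.4883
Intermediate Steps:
w = -9472 (w = -2143 - 7329 = -9472)
u = 215 (u = -5*(-43) = 215)
n = -9257 (n = 215 - 9472 = -9257)
B = 1/4310 ≈ 0.00023202
-46066/(-30953) + B/n = -46066/(-30953) + (1/4310)/(-9257) = -46066*(-1/30953) + (1/4310)*(-1/9257) = 46066/30953 - 1/39897670 = 1837926035267/1234952579510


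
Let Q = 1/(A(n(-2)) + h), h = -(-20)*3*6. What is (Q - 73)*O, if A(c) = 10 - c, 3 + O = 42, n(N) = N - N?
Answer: -1053351/370 ≈ -2846.9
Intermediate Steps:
n(N) = 0
O = 39 (O = -3 + 42 = 39)
h = 360 (h = -5*(-12)*6 = 60*6 = 360)
Q = 1/370 (Q = 1/((10 - 1*0) + 360) = 1/((10 + 0) + 360) = 1/(10 + 360) = 1/370 ≈ 0.0027027)
(Q - 73)*O = (1/370 - 73)*39 = -27009/370*39 = -1053351/370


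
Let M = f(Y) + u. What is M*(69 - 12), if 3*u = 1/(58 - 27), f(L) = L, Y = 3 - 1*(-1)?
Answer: 7087/31 ≈ 228.61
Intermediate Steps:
Y = 4 (Y = 3 + 1 = 4)
u = 1/93 (u = 1/(3*(58 - 27)) = (⅓)/31 = (⅓)*(1/31) = 1/93 ≈ 0.010753)
M = 373/93 (M = 4 + 1/93 = 373/93 ≈ 4.0107)
M*(69 - 12) = 373*(69 - 12)/93 = (373/93)*57 = 7087/31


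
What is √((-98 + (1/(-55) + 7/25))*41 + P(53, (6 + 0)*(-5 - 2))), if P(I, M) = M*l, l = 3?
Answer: 2*I*√3125782/55 ≈ 64.291*I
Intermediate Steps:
P(I, M) = 3*M (P(I, M) = M*3 = 3*M)
√((-98 + (1/(-55) + 7/25))*41 + P(53, (6 + 0)*(-5 - 2))) = √((-98 + (1/(-55) + 7/25))*41 + 3*((6 + 0)*(-5 - 2))) = √((-98 + (1*(-1/55) + 7*(1/25)))*41 + 3*(6*(-7))) = √((-98 + (-1/55 + 7/25))*41 + 3*(-42)) = √((-98 + 72/275)*41 - 126) = √(-26878/275*41 - 126) = √(-1101998/275 - 126) = √(-1136648/275) = 2*I*√3125782/55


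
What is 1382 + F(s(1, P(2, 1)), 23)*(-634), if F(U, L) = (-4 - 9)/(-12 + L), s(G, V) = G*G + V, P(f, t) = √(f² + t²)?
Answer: 23444/11 ≈ 2131.3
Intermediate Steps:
s(G, V) = V + G² (s(G, V) = G² + V = V + G²)
F(U, L) = -13/(-12 + L)
1382 + F(s(1, P(2, 1)), 23)*(-634) = 1382 - 13/(-12 + 23)*(-634) = 1382 - 13/11*(-634) = 1382 + 8242/11 = 23444/11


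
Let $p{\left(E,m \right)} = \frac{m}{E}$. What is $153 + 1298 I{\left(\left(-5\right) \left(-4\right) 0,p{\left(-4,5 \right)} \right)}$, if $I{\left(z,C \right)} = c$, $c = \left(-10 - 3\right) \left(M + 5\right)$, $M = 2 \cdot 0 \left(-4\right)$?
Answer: $-84217$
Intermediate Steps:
$M = 0$ ($M = 0 \left(-4\right) = 0$)
$c = -65$ ($c = \left(-10 - 3\right) \left(0 + 5\right) = \left(-13\right) 5 = -65$)
$I{\left(z,C \right)} = -65$
$153 + 1298 I{\left(\left(-5\right) \left(-4\right) 0,p{\left(-4,5 \right)} \right)} = 153 + 1298 \left(-65\right) = 153 - 84370 = -84217$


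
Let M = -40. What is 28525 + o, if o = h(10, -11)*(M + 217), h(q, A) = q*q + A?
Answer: 44278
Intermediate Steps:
h(q, A) = A + q² (h(q, A) = q² + A = A + q²)
o = 15753 (o = (-11 + 10²)*(-40 + 217) = (-11 + 100)*177 = 89*177 = 15753)
28525 + o = 28525 + 15753 = 44278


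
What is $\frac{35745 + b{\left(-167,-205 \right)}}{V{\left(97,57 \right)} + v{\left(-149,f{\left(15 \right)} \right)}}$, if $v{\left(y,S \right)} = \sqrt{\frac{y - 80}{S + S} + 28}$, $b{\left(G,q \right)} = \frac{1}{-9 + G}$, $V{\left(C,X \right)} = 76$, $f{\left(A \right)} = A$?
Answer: $\frac{1792968915}{3798718} - \frac{6291119 \sqrt{18330}}{30389744} \approx 443.97$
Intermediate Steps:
$v{\left(y,S \right)} = \sqrt{28 + \frac{-80 + y}{2 S}}$ ($v{\left(y,S \right)} = \sqrt{\frac{-80 + y}{2 S} + 28} = \sqrt{28 + \frac{-80 + y}{2 S}}$)
$\frac{35745 + b{\left(-167,-205 \right)}}{V{\left(97,57 \right)} + v{\left(-149,f{\left(15 \right)} \right)}} = \frac{35745 + \frac{1}{-9 - 167}}{76 + \frac{\sqrt{2} \sqrt{\frac{-80 - 149 + 56 \cdot 15}{15}}}{2}} = \frac{35745 + \frac{1}{-176}}{76 + \frac{\sqrt{2} \sqrt{\frac{-80 - 149 + 840}{15}}}{2}} = \frac{35745 - \frac{1}{176}}{76 + \frac{\sqrt{2} \sqrt{\frac{1}{15} \cdot 611}}{2}} = \frac{6291119}{176 \left(76 + \frac{\sqrt{2} \sqrt{\frac{611}{15}}}{2}\right)} = \frac{6291119}{176 \left(76 + \frac{\sqrt{2} \frac{\sqrt{9165}}{15}}{2}\right)} = \frac{6291119}{176 \left(76 + \frac{\sqrt{18330}}{30}\right)}$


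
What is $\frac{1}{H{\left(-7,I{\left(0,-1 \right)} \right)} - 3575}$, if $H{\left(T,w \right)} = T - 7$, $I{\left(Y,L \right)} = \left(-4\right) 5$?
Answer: $- \frac{1}{3589} \approx -0.00027863$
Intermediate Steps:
$I{\left(Y,L \right)} = -20$
$H{\left(T,w \right)} = -7 + T$
$\frac{1}{H{\left(-7,I{\left(0,-1 \right)} \right)} - 3575} = \frac{1}{\left(-7 - 7\right) - 3575} = \frac{1}{-14 - 3575} = \frac{1}{-3589} = - \frac{1}{3589}$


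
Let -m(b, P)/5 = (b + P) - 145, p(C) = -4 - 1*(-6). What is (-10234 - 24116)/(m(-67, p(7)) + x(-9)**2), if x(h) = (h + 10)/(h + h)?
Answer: -11129400/340201 ≈ -32.714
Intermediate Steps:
x(h) = (10 + h)/(2*h) (x(h) = (10 + h)/((2*h)) = (10 + h)*(1/(2*h)) = (10 + h)/(2*h))
p(C) = 2 (p(C) = -4 + 6 = 2)
m(b, P) = 725 - 5*P - 5*b (m(b, P) = -5*((b + P) - 145) = -5*((P + b) - 145) = -5*(-145 + P + b) = 725 - 5*P - 5*b)
(-10234 - 24116)/(m(-67, p(7)) + x(-9)**2) = (-10234 - 24116)/((725 - 5*2 - 5*(-67)) + ((1/2)*(10 - 9)/(-9))**2) = -34350/((725 - 10 + 335) + ((1/2)*(-1/9)*1)**2) = -34350/(1050 + (-1/18)**2) = -34350/(1050 + 1/324) = -34350/340201/324 = -34350*324/340201 = -11129400/340201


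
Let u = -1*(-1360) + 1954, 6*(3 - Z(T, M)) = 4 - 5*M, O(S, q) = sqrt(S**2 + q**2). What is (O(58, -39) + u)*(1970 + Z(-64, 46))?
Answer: 19990048/3 + 6032*sqrt(4885)/3 ≈ 6.8039e+6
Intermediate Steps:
Z(T, M) = 7/3 + 5*M/6 (Z(T, M) = 3 - (4 - 5*M)/6 = 3 + (-2/3 + 5*M/6) = 7/3 + 5*M/6)
u = 3314 (u = 1360 + 1954 = 3314)
(O(58, -39) + u)*(1970 + Z(-64, 46)) = (sqrt(58**2 + (-39)**2) + 3314)*(1970 + (7/3 + (5/6)*46)) = (sqrt(3364 + 1521) + 3314)*(1970 + (7/3 + 115/3)) = (sqrt(4885) + 3314)*(1970 + 122/3) = (3314 + sqrt(4885))*(6032/3) = 19990048/3 + 6032*sqrt(4885)/3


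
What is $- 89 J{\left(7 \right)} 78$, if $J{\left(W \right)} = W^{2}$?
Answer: $-340158$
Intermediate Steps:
$- 89 J{\left(7 \right)} 78 = - 89 \cdot 7^{2} \cdot 78 = \left(-89\right) 49 \cdot 78 = \left(-4361\right) 78 = -340158$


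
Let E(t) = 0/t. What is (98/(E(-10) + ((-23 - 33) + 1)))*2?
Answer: -196/55 ≈ -3.5636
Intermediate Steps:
E(t) = 0
(98/(E(-10) + ((-23 - 33) + 1)))*2 = (98/(0 + ((-23 - 33) + 1)))*2 = (98/(0 + (-56 + 1)))*2 = (98/(0 - 55))*2 = (98/(-55))*2 = -1/55*98*2 = -98/55*2 = -196/55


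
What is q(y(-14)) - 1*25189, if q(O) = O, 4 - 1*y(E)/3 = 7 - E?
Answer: -25240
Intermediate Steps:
y(E) = -9 + 3*E (y(E) = 12 - 3*(7 - E) = 12 + (-21 + 3*E) = -9 + 3*E)
q(y(-14)) - 1*25189 = (-9 + 3*(-14)) - 1*25189 = (-9 - 42) - 25189 = -51 - 25189 = -25240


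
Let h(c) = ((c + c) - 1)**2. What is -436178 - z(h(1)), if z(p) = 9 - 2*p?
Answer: -436185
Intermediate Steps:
h(c) = (-1 + 2*c)**2 (h(c) = (2*c - 1)**2 = (-1 + 2*c)**2)
-436178 - z(h(1)) = -436178 - (9 - 2*(-1 + 2*1)**2) = -436178 - (9 - 2*(-1 + 2)**2) = -436178 - (9 - 2*1**2) = -436178 - (9 - 2*1) = -436178 - (9 - 2) = -436178 - 1*7 = -436178 - 7 = -436185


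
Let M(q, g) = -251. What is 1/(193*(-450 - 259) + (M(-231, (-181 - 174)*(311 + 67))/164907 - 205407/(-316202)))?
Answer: -207744714/28427028793421 ≈ -7.3080e-6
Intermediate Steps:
1/(193*(-450 - 259) + (M(-231, (-181 - 174)*(311 + 67))/164907 - 205407/(-316202))) = 1/(193*(-450 - 259) + (-251/164907 - 205407/(-316202))) = 1/(193*(-709) + (-251*1/164907 - 205407*(-1/316202))) = 1/(-136837 + (-1/657 + 205407/316202)) = 1/(-136837 + 134636197/207744714) = 1/(-28427028793421/207744714) = -207744714/28427028793421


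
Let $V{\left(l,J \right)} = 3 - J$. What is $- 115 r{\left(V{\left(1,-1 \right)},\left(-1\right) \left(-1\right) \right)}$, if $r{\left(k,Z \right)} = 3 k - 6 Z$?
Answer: $-690$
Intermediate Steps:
$r{\left(k,Z \right)} = - 6 Z + 3 k$
$- 115 r{\left(V{\left(1,-1 \right)},\left(-1\right) \left(-1\right) \right)} = - 115 \left(- 6 \left(\left(-1\right) \left(-1\right)\right) + 3 \left(3 - -1\right)\right) = - 115 \left(\left(-6\right) 1 + 3 \left(3 + 1\right)\right) = - 115 \left(-6 + 3 \cdot 4\right) = - 115 \left(-6 + 12\right) = \left(-115\right) 6 = -690$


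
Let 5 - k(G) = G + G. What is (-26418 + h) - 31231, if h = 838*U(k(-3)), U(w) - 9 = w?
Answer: -40889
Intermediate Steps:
k(G) = 5 - 2*G (k(G) = 5 - (G + G) = 5 - 2*G)
U(w) = 9 + w
h = 16760 (h = 838*(9 + (5 - 2*(-3))) = 838*(9 + (5 + 6)) = 838*(9 + 11) = 838*20 = 16760)
(-26418 + h) - 31231 = (-26418 + 16760) - 31231 = -9658 - 31231 = -40889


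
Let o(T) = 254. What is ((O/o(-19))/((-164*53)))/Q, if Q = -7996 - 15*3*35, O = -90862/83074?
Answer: -45431/877699552670536 ≈ -5.1761e-11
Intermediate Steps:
O = -45431/41537 (O = -90862*1/83074 = -45431/41537 ≈ -1.0937)
Q = -9571 (Q = -7996 - 45*35 = -7996 - 1*1575 = -7996 - 1575 = -9571)
((O/o(-19))/((-164*53)))/Q = ((-45431/41537/254)/((-164*53)))/(-9571) = (-45431/41537*1/254/(-8692))*(-1/9571) = -45431/10550398*(-1/8692)*(-1/9571) = (45431/91704059416)*(-1/9571) = -45431/877699552670536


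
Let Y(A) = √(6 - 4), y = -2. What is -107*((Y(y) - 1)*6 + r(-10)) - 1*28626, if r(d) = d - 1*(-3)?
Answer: -27235 - 642*√2 ≈ -28143.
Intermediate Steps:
r(d) = 3 + d (r(d) = d + 3 = 3 + d)
Y(A) = √2
-107*((Y(y) - 1)*6 + r(-10)) - 1*28626 = -107*((√2 - 1)*6 + (3 - 10)) - 1*28626 = -107*((-1 + √2)*6 - 7) - 28626 = -107*((-6 + 6*√2) - 7) - 28626 = -107*(-13 + 6*√2) - 28626 = (1391 - 642*√2) - 28626 = -27235 - 642*√2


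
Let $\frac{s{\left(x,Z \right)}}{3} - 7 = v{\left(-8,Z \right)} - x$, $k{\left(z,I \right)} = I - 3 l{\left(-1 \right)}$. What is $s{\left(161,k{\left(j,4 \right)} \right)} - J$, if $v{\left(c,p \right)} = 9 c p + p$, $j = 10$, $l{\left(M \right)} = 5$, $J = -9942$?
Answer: $11823$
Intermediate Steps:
$v{\left(c,p \right)} = p + 9 c p$ ($v{\left(c,p \right)} = 9 c p + p = p + 9 c p$)
$k{\left(z,I \right)} = -15 + I$ ($k{\left(z,I \right)} = I - 15 = -15 + I$)
$s{\left(x,Z \right)} = 21 - 213 Z - 3 x$ ($s{\left(x,Z \right)} = 21 + 3 \left(Z \left(1 + 9 \left(-8\right)\right) - x\right) = 21 + 3 \left(Z \left(1 - 72\right) - x\right) = 21 + 3 \left(Z \left(-71\right) - x\right) = 21 + 3 \left(- 71 Z - x\right) = 21 + 3 \left(- x - 71 Z\right) = 21 - \left(3 x + 213 Z\right) = 21 - 213 Z - 3 x$)
$s{\left(161,k{\left(j,4 \right)} \right)} - J = \left(21 - 213 \left(-15 + 4\right) - 483\right) - -9942 = \left(21 - -2343 - 483\right) + 9942 = \left(21 + 2343 - 483\right) + 9942 = 1881 + 9942 = 11823$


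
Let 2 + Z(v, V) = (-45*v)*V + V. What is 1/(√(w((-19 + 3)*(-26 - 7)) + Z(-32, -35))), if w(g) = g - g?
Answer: -I*√50437/50437 ≈ -0.0044527*I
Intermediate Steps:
Z(v, V) = -2 + V - 45*V*v (Z(v, V) = -2 + ((-45*v)*V + V) = -2 + (-45*V*v + V) = -2 + (V - 45*V*v) = -2 + V - 45*V*v)
w(g) = 0
1/(√(w((-19 + 3)*(-26 - 7)) + Z(-32, -35))) = 1/(√(0 + (-2 - 35 - 45*(-35)*(-32)))) = 1/(√(0 + (-2 - 35 - 50400))) = 1/(√(0 - 50437)) = 1/(√(-50437)) = 1/(I*√50437) = -I*√50437/50437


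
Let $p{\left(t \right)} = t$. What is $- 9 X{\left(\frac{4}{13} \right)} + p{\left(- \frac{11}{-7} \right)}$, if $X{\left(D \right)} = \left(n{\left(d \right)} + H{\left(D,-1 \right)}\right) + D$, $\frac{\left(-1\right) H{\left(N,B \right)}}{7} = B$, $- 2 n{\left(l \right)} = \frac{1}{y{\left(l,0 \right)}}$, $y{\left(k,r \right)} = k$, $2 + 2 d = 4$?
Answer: $- \frac{10865}{182} \approx -59.698$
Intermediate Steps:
$d = 1$ ($d = -1 + \frac{1}{2} \cdot 4 = -1 + 2 = 1$)
$n{\left(l \right)} = - \frac{1}{2 l}$
$H{\left(N,B \right)} = - 7 B$
$X{\left(D \right)} = \frac{13}{2} + D$ ($X{\left(D \right)} = \left(- \frac{1}{2 \cdot 1} - -7\right) + D = \left(\left(- \frac{1}{2}\right) 1 + 7\right) + D = \left(- \frac{1}{2} + 7\right) + D = \frac{13}{2} + D$)
$- 9 X{\left(\frac{4}{13} \right)} + p{\left(- \frac{11}{-7} \right)} = - 9 \left(\frac{13}{2} + \frac{4}{13}\right) - \frac{11}{-7} = - 9 \left(\frac{13}{2} + 4 \cdot \frac{1}{13}\right) - - \frac{11}{7} = - 9 \left(\frac{13}{2} + \frac{4}{13}\right) + \frac{11}{7} = \left(-9\right) \frac{177}{26} + \frac{11}{7} = - \frac{1593}{26} + \frac{11}{7} = - \frac{10865}{182}$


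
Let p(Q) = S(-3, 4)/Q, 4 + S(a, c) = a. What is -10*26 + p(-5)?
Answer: -1293/5 ≈ -258.60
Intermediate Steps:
S(a, c) = -4 + a
p(Q) = -7/Q (p(Q) = (-4 - 3)/Q = -7/Q)
-10*26 + p(-5) = -10*26 - 7/(-5) = -260 - 7*(-⅕) = -260 + 7/5 = -1293/5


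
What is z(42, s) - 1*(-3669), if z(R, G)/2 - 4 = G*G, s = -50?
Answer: 8677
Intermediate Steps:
z(R, G) = 8 + 2*G**2 (z(R, G) = 8 + 2*(G*G) = 8 + 2*G**2)
z(42, s) - 1*(-3669) = (8 + 2*(-50)**2) - 1*(-3669) = (8 + 2*2500) + 3669 = (8 + 5000) + 3669 = 5008 + 3669 = 8677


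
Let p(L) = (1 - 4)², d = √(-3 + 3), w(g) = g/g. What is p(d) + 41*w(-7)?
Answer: 50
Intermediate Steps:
w(g) = 1
d = 0 (d = √0 = 0)
p(L) = 9 (p(L) = (-3)² = 9)
p(d) + 41*w(-7) = 9 + 41*1 = 9 + 41 = 50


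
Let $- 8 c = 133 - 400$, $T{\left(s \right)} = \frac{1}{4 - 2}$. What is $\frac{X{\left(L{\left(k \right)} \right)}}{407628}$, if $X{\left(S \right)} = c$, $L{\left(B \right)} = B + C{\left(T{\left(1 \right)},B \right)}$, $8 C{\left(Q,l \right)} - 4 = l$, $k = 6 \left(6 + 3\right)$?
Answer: $\frac{89}{1087008} \approx 8.1876 \cdot 10^{-5}$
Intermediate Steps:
$k = 54$ ($k = 6 \cdot 9 = 54$)
$T{\left(s \right)} = \frac{1}{2}$
$C{\left(Q,l \right)} = \frac{1}{2} + \frac{l}{8}$
$L{\left(B \right)} = \frac{1}{2} + \frac{9 B}{8}$ ($L{\left(B \right)} = B + \left(\frac{1}{2} + \frac{B}{8}\right) = \frac{1}{2} + \frac{9 B}{8}$)
$c = \frac{267}{8}$ ($c = - \frac{133 - 400}{8} = \left(- \frac{1}{8}\right) \left(-267\right) = \frac{267}{8} \approx 33.375$)
$X{\left(S \right)} = \frac{267}{8}$
$\frac{X{\left(L{\left(k \right)} \right)}}{407628} = \frac{267}{8 \cdot 407628} = \frac{267}{8} \cdot \frac{1}{407628} = \frac{89}{1087008}$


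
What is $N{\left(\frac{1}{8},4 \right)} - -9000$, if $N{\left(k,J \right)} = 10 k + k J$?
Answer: $\frac{36007}{4} \approx 9001.8$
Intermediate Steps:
$N{\left(k,J \right)} = 10 k + J k$
$N{\left(\frac{1}{8},4 \right)} - -9000 = \frac{10 + 4}{8} - -9000 = \frac{1}{8} \cdot 14 + 9000 = \frac{7}{4} + 9000 = \frac{36007}{4}$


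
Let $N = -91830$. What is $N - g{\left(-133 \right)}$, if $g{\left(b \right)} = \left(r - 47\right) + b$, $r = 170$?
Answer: $-91820$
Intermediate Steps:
$g{\left(b \right)} = 123 + b$ ($g{\left(b \right)} = \left(170 - 47\right) + b = 123 + b$)
$N - g{\left(-133 \right)} = -91830 - \left(123 - 133\right) = -91830 - -10 = -91830 + 10 = -91820$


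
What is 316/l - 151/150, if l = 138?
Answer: 4427/3450 ≈ 1.2832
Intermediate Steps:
316/l - 151/150 = 316/138 - 151/150 = 316*(1/138) - 151*1/150 = 158/69 - 151/150 = 4427/3450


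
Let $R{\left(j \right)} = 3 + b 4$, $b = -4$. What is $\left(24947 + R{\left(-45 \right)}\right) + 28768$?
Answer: $53702$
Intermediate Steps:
$R{\left(j \right)} = -13$ ($R{\left(j \right)} = 3 - 16 = -13$)
$\left(24947 + R{\left(-45 \right)}\right) + 28768 = \left(24947 - 13\right) + 28768 = 24934 + 28768 = 53702$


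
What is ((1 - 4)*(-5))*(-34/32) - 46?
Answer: -991/16 ≈ -61.938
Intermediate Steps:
((1 - 4)*(-5))*(-34/32) - 46 = (-3*(-5))*(-34*1/32) - 46 = 15*(-17/16) - 46 = -255/16 - 46 = -991/16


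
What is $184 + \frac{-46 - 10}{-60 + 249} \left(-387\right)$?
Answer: $\frac{896}{3} \approx 298.67$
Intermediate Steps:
$184 + \frac{-46 - 10}{-60 + 249} \left(-387\right) = 184 + - \frac{56}{189} \left(-387\right) = 184 + \left(-56\right) \frac{1}{189} \left(-387\right) = 184 - - \frac{344}{3} = 184 + \frac{344}{3} = \frac{896}{3}$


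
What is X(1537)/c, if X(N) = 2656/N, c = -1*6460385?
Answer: -2656/9929611745 ≈ -2.6748e-7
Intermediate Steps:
c = -6460385
X(1537)/c = (2656/1537)/(-6460385) = (2656*(1/1537))*(-1/6460385) = (2656/1537)*(-1/6460385) = -2656/9929611745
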